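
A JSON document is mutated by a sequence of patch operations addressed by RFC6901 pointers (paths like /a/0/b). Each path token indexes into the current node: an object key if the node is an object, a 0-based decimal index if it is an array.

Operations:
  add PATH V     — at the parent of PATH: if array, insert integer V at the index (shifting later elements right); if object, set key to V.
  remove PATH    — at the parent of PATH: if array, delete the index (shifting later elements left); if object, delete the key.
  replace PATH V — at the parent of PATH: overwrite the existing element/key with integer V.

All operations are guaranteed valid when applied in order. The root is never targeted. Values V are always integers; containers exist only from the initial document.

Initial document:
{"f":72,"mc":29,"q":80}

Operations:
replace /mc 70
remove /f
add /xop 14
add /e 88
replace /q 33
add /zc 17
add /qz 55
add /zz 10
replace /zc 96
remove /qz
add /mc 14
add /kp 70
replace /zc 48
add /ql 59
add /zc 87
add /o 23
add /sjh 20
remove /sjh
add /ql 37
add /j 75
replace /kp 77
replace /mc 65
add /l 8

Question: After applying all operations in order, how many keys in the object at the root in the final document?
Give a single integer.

After op 1 (replace /mc 70): {"f":72,"mc":70,"q":80}
After op 2 (remove /f): {"mc":70,"q":80}
After op 3 (add /xop 14): {"mc":70,"q":80,"xop":14}
After op 4 (add /e 88): {"e":88,"mc":70,"q":80,"xop":14}
After op 5 (replace /q 33): {"e":88,"mc":70,"q":33,"xop":14}
After op 6 (add /zc 17): {"e":88,"mc":70,"q":33,"xop":14,"zc":17}
After op 7 (add /qz 55): {"e":88,"mc":70,"q":33,"qz":55,"xop":14,"zc":17}
After op 8 (add /zz 10): {"e":88,"mc":70,"q":33,"qz":55,"xop":14,"zc":17,"zz":10}
After op 9 (replace /zc 96): {"e":88,"mc":70,"q":33,"qz":55,"xop":14,"zc":96,"zz":10}
After op 10 (remove /qz): {"e":88,"mc":70,"q":33,"xop":14,"zc":96,"zz":10}
After op 11 (add /mc 14): {"e":88,"mc":14,"q":33,"xop":14,"zc":96,"zz":10}
After op 12 (add /kp 70): {"e":88,"kp":70,"mc":14,"q":33,"xop":14,"zc":96,"zz":10}
After op 13 (replace /zc 48): {"e":88,"kp":70,"mc":14,"q":33,"xop":14,"zc":48,"zz":10}
After op 14 (add /ql 59): {"e":88,"kp":70,"mc":14,"q":33,"ql":59,"xop":14,"zc":48,"zz":10}
After op 15 (add /zc 87): {"e":88,"kp":70,"mc":14,"q":33,"ql":59,"xop":14,"zc":87,"zz":10}
After op 16 (add /o 23): {"e":88,"kp":70,"mc":14,"o":23,"q":33,"ql":59,"xop":14,"zc":87,"zz":10}
After op 17 (add /sjh 20): {"e":88,"kp":70,"mc":14,"o":23,"q":33,"ql":59,"sjh":20,"xop":14,"zc":87,"zz":10}
After op 18 (remove /sjh): {"e":88,"kp":70,"mc":14,"o":23,"q":33,"ql":59,"xop":14,"zc":87,"zz":10}
After op 19 (add /ql 37): {"e":88,"kp":70,"mc":14,"o":23,"q":33,"ql":37,"xop":14,"zc":87,"zz":10}
After op 20 (add /j 75): {"e":88,"j":75,"kp":70,"mc":14,"o":23,"q":33,"ql":37,"xop":14,"zc":87,"zz":10}
After op 21 (replace /kp 77): {"e":88,"j":75,"kp":77,"mc":14,"o":23,"q":33,"ql":37,"xop":14,"zc":87,"zz":10}
After op 22 (replace /mc 65): {"e":88,"j":75,"kp":77,"mc":65,"o":23,"q":33,"ql":37,"xop":14,"zc":87,"zz":10}
After op 23 (add /l 8): {"e":88,"j":75,"kp":77,"l":8,"mc":65,"o":23,"q":33,"ql":37,"xop":14,"zc":87,"zz":10}
Size at the root: 11

Answer: 11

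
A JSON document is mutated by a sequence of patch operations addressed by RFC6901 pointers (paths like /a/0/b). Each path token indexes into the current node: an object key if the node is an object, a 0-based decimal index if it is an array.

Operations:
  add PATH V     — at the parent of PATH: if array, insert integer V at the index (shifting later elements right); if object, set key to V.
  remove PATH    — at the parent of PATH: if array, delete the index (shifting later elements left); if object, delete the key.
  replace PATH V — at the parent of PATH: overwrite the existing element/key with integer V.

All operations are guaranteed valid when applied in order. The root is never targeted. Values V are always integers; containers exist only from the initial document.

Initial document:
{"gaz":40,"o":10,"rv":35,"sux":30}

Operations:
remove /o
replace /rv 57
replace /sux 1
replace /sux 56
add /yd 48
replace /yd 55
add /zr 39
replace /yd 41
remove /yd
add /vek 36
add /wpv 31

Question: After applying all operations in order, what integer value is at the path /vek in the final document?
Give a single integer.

After op 1 (remove /o): {"gaz":40,"rv":35,"sux":30}
After op 2 (replace /rv 57): {"gaz":40,"rv":57,"sux":30}
After op 3 (replace /sux 1): {"gaz":40,"rv":57,"sux":1}
After op 4 (replace /sux 56): {"gaz":40,"rv":57,"sux":56}
After op 5 (add /yd 48): {"gaz":40,"rv":57,"sux":56,"yd":48}
After op 6 (replace /yd 55): {"gaz":40,"rv":57,"sux":56,"yd":55}
After op 7 (add /zr 39): {"gaz":40,"rv":57,"sux":56,"yd":55,"zr":39}
After op 8 (replace /yd 41): {"gaz":40,"rv":57,"sux":56,"yd":41,"zr":39}
After op 9 (remove /yd): {"gaz":40,"rv":57,"sux":56,"zr":39}
After op 10 (add /vek 36): {"gaz":40,"rv":57,"sux":56,"vek":36,"zr":39}
After op 11 (add /wpv 31): {"gaz":40,"rv":57,"sux":56,"vek":36,"wpv":31,"zr":39}
Value at /vek: 36

Answer: 36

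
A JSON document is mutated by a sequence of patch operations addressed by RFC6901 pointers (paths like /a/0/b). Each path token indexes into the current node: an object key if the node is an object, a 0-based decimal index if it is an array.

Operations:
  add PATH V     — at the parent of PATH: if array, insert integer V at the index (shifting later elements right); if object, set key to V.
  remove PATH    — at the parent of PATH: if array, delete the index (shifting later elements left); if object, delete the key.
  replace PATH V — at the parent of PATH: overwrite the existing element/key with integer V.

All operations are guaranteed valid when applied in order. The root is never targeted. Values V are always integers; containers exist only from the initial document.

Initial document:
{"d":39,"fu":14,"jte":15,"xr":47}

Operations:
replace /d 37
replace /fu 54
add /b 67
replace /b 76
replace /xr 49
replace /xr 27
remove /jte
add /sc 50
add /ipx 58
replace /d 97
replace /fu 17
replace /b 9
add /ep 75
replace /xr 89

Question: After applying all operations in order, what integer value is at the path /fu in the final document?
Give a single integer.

Answer: 17

Derivation:
After op 1 (replace /d 37): {"d":37,"fu":14,"jte":15,"xr":47}
After op 2 (replace /fu 54): {"d":37,"fu":54,"jte":15,"xr":47}
After op 3 (add /b 67): {"b":67,"d":37,"fu":54,"jte":15,"xr":47}
After op 4 (replace /b 76): {"b":76,"d":37,"fu":54,"jte":15,"xr":47}
After op 5 (replace /xr 49): {"b":76,"d":37,"fu":54,"jte":15,"xr":49}
After op 6 (replace /xr 27): {"b":76,"d":37,"fu":54,"jte":15,"xr":27}
After op 7 (remove /jte): {"b":76,"d":37,"fu":54,"xr":27}
After op 8 (add /sc 50): {"b":76,"d":37,"fu":54,"sc":50,"xr":27}
After op 9 (add /ipx 58): {"b":76,"d":37,"fu":54,"ipx":58,"sc":50,"xr":27}
After op 10 (replace /d 97): {"b":76,"d":97,"fu":54,"ipx":58,"sc":50,"xr":27}
After op 11 (replace /fu 17): {"b":76,"d":97,"fu":17,"ipx":58,"sc":50,"xr":27}
After op 12 (replace /b 9): {"b":9,"d":97,"fu":17,"ipx":58,"sc":50,"xr":27}
After op 13 (add /ep 75): {"b":9,"d":97,"ep":75,"fu":17,"ipx":58,"sc":50,"xr":27}
After op 14 (replace /xr 89): {"b":9,"d":97,"ep":75,"fu":17,"ipx":58,"sc":50,"xr":89}
Value at /fu: 17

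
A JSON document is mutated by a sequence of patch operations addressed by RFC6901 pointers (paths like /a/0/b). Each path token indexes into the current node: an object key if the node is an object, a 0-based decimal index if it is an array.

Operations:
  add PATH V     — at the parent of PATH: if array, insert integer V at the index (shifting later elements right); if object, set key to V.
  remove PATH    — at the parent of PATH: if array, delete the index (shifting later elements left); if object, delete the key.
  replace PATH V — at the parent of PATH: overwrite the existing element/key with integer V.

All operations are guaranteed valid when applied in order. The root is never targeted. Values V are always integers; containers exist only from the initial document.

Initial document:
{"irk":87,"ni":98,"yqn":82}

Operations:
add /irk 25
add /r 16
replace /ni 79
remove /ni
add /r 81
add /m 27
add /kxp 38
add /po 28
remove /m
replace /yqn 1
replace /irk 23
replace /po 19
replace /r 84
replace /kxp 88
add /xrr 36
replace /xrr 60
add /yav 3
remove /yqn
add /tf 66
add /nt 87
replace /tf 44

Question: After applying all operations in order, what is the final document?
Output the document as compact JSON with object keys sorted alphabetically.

After op 1 (add /irk 25): {"irk":25,"ni":98,"yqn":82}
After op 2 (add /r 16): {"irk":25,"ni":98,"r":16,"yqn":82}
After op 3 (replace /ni 79): {"irk":25,"ni":79,"r":16,"yqn":82}
After op 4 (remove /ni): {"irk":25,"r":16,"yqn":82}
After op 5 (add /r 81): {"irk":25,"r":81,"yqn":82}
After op 6 (add /m 27): {"irk":25,"m":27,"r":81,"yqn":82}
After op 7 (add /kxp 38): {"irk":25,"kxp":38,"m":27,"r":81,"yqn":82}
After op 8 (add /po 28): {"irk":25,"kxp":38,"m":27,"po":28,"r":81,"yqn":82}
After op 9 (remove /m): {"irk":25,"kxp":38,"po":28,"r":81,"yqn":82}
After op 10 (replace /yqn 1): {"irk":25,"kxp":38,"po":28,"r":81,"yqn":1}
After op 11 (replace /irk 23): {"irk":23,"kxp":38,"po":28,"r":81,"yqn":1}
After op 12 (replace /po 19): {"irk":23,"kxp":38,"po":19,"r":81,"yqn":1}
After op 13 (replace /r 84): {"irk":23,"kxp":38,"po":19,"r":84,"yqn":1}
After op 14 (replace /kxp 88): {"irk":23,"kxp":88,"po":19,"r":84,"yqn":1}
After op 15 (add /xrr 36): {"irk":23,"kxp":88,"po":19,"r":84,"xrr":36,"yqn":1}
After op 16 (replace /xrr 60): {"irk":23,"kxp":88,"po":19,"r":84,"xrr":60,"yqn":1}
After op 17 (add /yav 3): {"irk":23,"kxp":88,"po":19,"r":84,"xrr":60,"yav":3,"yqn":1}
After op 18 (remove /yqn): {"irk":23,"kxp":88,"po":19,"r":84,"xrr":60,"yav":3}
After op 19 (add /tf 66): {"irk":23,"kxp":88,"po":19,"r":84,"tf":66,"xrr":60,"yav":3}
After op 20 (add /nt 87): {"irk":23,"kxp":88,"nt":87,"po":19,"r":84,"tf":66,"xrr":60,"yav":3}
After op 21 (replace /tf 44): {"irk":23,"kxp":88,"nt":87,"po":19,"r":84,"tf":44,"xrr":60,"yav":3}

Answer: {"irk":23,"kxp":88,"nt":87,"po":19,"r":84,"tf":44,"xrr":60,"yav":3}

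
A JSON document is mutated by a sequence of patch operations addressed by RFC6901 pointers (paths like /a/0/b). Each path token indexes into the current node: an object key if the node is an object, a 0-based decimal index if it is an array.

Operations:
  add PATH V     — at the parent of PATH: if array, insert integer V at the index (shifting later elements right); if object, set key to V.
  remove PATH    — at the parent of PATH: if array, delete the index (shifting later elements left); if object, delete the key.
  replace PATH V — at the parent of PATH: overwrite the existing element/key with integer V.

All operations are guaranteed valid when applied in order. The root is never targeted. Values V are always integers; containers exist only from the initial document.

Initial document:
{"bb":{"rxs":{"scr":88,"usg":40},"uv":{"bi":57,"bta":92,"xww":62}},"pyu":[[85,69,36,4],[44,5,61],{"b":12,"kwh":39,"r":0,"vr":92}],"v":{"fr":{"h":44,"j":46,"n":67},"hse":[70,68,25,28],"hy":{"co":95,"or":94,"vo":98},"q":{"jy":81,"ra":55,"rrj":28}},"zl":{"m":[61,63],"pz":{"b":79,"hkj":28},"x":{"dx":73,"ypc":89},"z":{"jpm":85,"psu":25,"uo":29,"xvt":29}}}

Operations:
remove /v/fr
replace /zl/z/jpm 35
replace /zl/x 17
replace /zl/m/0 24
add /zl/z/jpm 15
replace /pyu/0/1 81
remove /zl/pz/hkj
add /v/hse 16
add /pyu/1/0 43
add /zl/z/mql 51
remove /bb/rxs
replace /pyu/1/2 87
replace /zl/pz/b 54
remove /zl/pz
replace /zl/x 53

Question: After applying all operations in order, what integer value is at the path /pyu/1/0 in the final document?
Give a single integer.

Answer: 43

Derivation:
After op 1 (remove /v/fr): {"bb":{"rxs":{"scr":88,"usg":40},"uv":{"bi":57,"bta":92,"xww":62}},"pyu":[[85,69,36,4],[44,5,61],{"b":12,"kwh":39,"r":0,"vr":92}],"v":{"hse":[70,68,25,28],"hy":{"co":95,"or":94,"vo":98},"q":{"jy":81,"ra":55,"rrj":28}},"zl":{"m":[61,63],"pz":{"b":79,"hkj":28},"x":{"dx":73,"ypc":89},"z":{"jpm":85,"psu":25,"uo":29,"xvt":29}}}
After op 2 (replace /zl/z/jpm 35): {"bb":{"rxs":{"scr":88,"usg":40},"uv":{"bi":57,"bta":92,"xww":62}},"pyu":[[85,69,36,4],[44,5,61],{"b":12,"kwh":39,"r":0,"vr":92}],"v":{"hse":[70,68,25,28],"hy":{"co":95,"or":94,"vo":98},"q":{"jy":81,"ra":55,"rrj":28}},"zl":{"m":[61,63],"pz":{"b":79,"hkj":28},"x":{"dx":73,"ypc":89},"z":{"jpm":35,"psu":25,"uo":29,"xvt":29}}}
After op 3 (replace /zl/x 17): {"bb":{"rxs":{"scr":88,"usg":40},"uv":{"bi":57,"bta":92,"xww":62}},"pyu":[[85,69,36,4],[44,5,61],{"b":12,"kwh":39,"r":0,"vr":92}],"v":{"hse":[70,68,25,28],"hy":{"co":95,"or":94,"vo":98},"q":{"jy":81,"ra":55,"rrj":28}},"zl":{"m":[61,63],"pz":{"b":79,"hkj":28},"x":17,"z":{"jpm":35,"psu":25,"uo":29,"xvt":29}}}
After op 4 (replace /zl/m/0 24): {"bb":{"rxs":{"scr":88,"usg":40},"uv":{"bi":57,"bta":92,"xww":62}},"pyu":[[85,69,36,4],[44,5,61],{"b":12,"kwh":39,"r":0,"vr":92}],"v":{"hse":[70,68,25,28],"hy":{"co":95,"or":94,"vo":98},"q":{"jy":81,"ra":55,"rrj":28}},"zl":{"m":[24,63],"pz":{"b":79,"hkj":28},"x":17,"z":{"jpm":35,"psu":25,"uo":29,"xvt":29}}}
After op 5 (add /zl/z/jpm 15): {"bb":{"rxs":{"scr":88,"usg":40},"uv":{"bi":57,"bta":92,"xww":62}},"pyu":[[85,69,36,4],[44,5,61],{"b":12,"kwh":39,"r":0,"vr":92}],"v":{"hse":[70,68,25,28],"hy":{"co":95,"or":94,"vo":98},"q":{"jy":81,"ra":55,"rrj":28}},"zl":{"m":[24,63],"pz":{"b":79,"hkj":28},"x":17,"z":{"jpm":15,"psu":25,"uo":29,"xvt":29}}}
After op 6 (replace /pyu/0/1 81): {"bb":{"rxs":{"scr":88,"usg":40},"uv":{"bi":57,"bta":92,"xww":62}},"pyu":[[85,81,36,4],[44,5,61],{"b":12,"kwh":39,"r":0,"vr":92}],"v":{"hse":[70,68,25,28],"hy":{"co":95,"or":94,"vo":98},"q":{"jy":81,"ra":55,"rrj":28}},"zl":{"m":[24,63],"pz":{"b":79,"hkj":28},"x":17,"z":{"jpm":15,"psu":25,"uo":29,"xvt":29}}}
After op 7 (remove /zl/pz/hkj): {"bb":{"rxs":{"scr":88,"usg":40},"uv":{"bi":57,"bta":92,"xww":62}},"pyu":[[85,81,36,4],[44,5,61],{"b":12,"kwh":39,"r":0,"vr":92}],"v":{"hse":[70,68,25,28],"hy":{"co":95,"or":94,"vo":98},"q":{"jy":81,"ra":55,"rrj":28}},"zl":{"m":[24,63],"pz":{"b":79},"x":17,"z":{"jpm":15,"psu":25,"uo":29,"xvt":29}}}
After op 8 (add /v/hse 16): {"bb":{"rxs":{"scr":88,"usg":40},"uv":{"bi":57,"bta":92,"xww":62}},"pyu":[[85,81,36,4],[44,5,61],{"b":12,"kwh":39,"r":0,"vr":92}],"v":{"hse":16,"hy":{"co":95,"or":94,"vo":98},"q":{"jy":81,"ra":55,"rrj":28}},"zl":{"m":[24,63],"pz":{"b":79},"x":17,"z":{"jpm":15,"psu":25,"uo":29,"xvt":29}}}
After op 9 (add /pyu/1/0 43): {"bb":{"rxs":{"scr":88,"usg":40},"uv":{"bi":57,"bta":92,"xww":62}},"pyu":[[85,81,36,4],[43,44,5,61],{"b":12,"kwh":39,"r":0,"vr":92}],"v":{"hse":16,"hy":{"co":95,"or":94,"vo":98},"q":{"jy":81,"ra":55,"rrj":28}},"zl":{"m":[24,63],"pz":{"b":79},"x":17,"z":{"jpm":15,"psu":25,"uo":29,"xvt":29}}}
After op 10 (add /zl/z/mql 51): {"bb":{"rxs":{"scr":88,"usg":40},"uv":{"bi":57,"bta":92,"xww":62}},"pyu":[[85,81,36,4],[43,44,5,61],{"b":12,"kwh":39,"r":0,"vr":92}],"v":{"hse":16,"hy":{"co":95,"or":94,"vo":98},"q":{"jy":81,"ra":55,"rrj":28}},"zl":{"m":[24,63],"pz":{"b":79},"x":17,"z":{"jpm":15,"mql":51,"psu":25,"uo":29,"xvt":29}}}
After op 11 (remove /bb/rxs): {"bb":{"uv":{"bi":57,"bta":92,"xww":62}},"pyu":[[85,81,36,4],[43,44,5,61],{"b":12,"kwh":39,"r":0,"vr":92}],"v":{"hse":16,"hy":{"co":95,"or":94,"vo":98},"q":{"jy":81,"ra":55,"rrj":28}},"zl":{"m":[24,63],"pz":{"b":79},"x":17,"z":{"jpm":15,"mql":51,"psu":25,"uo":29,"xvt":29}}}
After op 12 (replace /pyu/1/2 87): {"bb":{"uv":{"bi":57,"bta":92,"xww":62}},"pyu":[[85,81,36,4],[43,44,87,61],{"b":12,"kwh":39,"r":0,"vr":92}],"v":{"hse":16,"hy":{"co":95,"or":94,"vo":98},"q":{"jy":81,"ra":55,"rrj":28}},"zl":{"m":[24,63],"pz":{"b":79},"x":17,"z":{"jpm":15,"mql":51,"psu":25,"uo":29,"xvt":29}}}
After op 13 (replace /zl/pz/b 54): {"bb":{"uv":{"bi":57,"bta":92,"xww":62}},"pyu":[[85,81,36,4],[43,44,87,61],{"b":12,"kwh":39,"r":0,"vr":92}],"v":{"hse":16,"hy":{"co":95,"or":94,"vo":98},"q":{"jy":81,"ra":55,"rrj":28}},"zl":{"m":[24,63],"pz":{"b":54},"x":17,"z":{"jpm":15,"mql":51,"psu":25,"uo":29,"xvt":29}}}
After op 14 (remove /zl/pz): {"bb":{"uv":{"bi":57,"bta":92,"xww":62}},"pyu":[[85,81,36,4],[43,44,87,61],{"b":12,"kwh":39,"r":0,"vr":92}],"v":{"hse":16,"hy":{"co":95,"or":94,"vo":98},"q":{"jy":81,"ra":55,"rrj":28}},"zl":{"m":[24,63],"x":17,"z":{"jpm":15,"mql":51,"psu":25,"uo":29,"xvt":29}}}
After op 15 (replace /zl/x 53): {"bb":{"uv":{"bi":57,"bta":92,"xww":62}},"pyu":[[85,81,36,4],[43,44,87,61],{"b":12,"kwh":39,"r":0,"vr":92}],"v":{"hse":16,"hy":{"co":95,"or":94,"vo":98},"q":{"jy":81,"ra":55,"rrj":28}},"zl":{"m":[24,63],"x":53,"z":{"jpm":15,"mql":51,"psu":25,"uo":29,"xvt":29}}}
Value at /pyu/1/0: 43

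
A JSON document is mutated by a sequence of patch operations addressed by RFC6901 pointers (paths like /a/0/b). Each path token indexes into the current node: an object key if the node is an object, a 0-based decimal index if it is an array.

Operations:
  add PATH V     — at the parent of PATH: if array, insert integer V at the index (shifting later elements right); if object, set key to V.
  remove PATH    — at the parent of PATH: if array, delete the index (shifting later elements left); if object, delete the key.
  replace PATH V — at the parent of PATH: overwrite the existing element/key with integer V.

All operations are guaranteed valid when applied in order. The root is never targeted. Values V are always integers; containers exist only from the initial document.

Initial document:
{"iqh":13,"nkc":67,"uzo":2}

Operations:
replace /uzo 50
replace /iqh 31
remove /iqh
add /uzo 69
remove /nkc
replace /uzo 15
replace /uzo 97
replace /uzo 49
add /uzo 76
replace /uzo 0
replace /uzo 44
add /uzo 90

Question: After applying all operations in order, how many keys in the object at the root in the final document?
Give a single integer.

Answer: 1

Derivation:
After op 1 (replace /uzo 50): {"iqh":13,"nkc":67,"uzo":50}
After op 2 (replace /iqh 31): {"iqh":31,"nkc":67,"uzo":50}
After op 3 (remove /iqh): {"nkc":67,"uzo":50}
After op 4 (add /uzo 69): {"nkc":67,"uzo":69}
After op 5 (remove /nkc): {"uzo":69}
After op 6 (replace /uzo 15): {"uzo":15}
After op 7 (replace /uzo 97): {"uzo":97}
After op 8 (replace /uzo 49): {"uzo":49}
After op 9 (add /uzo 76): {"uzo":76}
After op 10 (replace /uzo 0): {"uzo":0}
After op 11 (replace /uzo 44): {"uzo":44}
After op 12 (add /uzo 90): {"uzo":90}
Size at the root: 1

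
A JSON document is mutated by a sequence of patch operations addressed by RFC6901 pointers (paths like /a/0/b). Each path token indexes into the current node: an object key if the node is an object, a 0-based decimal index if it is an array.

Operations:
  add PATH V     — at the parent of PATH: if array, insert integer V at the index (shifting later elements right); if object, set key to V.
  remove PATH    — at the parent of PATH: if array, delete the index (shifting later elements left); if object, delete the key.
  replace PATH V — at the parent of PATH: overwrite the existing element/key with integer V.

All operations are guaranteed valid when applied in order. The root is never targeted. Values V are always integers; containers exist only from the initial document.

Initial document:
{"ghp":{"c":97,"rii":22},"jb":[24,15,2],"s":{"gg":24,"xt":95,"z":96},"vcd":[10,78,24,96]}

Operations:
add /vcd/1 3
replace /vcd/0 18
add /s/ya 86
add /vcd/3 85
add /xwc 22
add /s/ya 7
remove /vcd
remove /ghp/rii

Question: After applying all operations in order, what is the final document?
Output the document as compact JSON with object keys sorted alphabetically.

Answer: {"ghp":{"c":97},"jb":[24,15,2],"s":{"gg":24,"xt":95,"ya":7,"z":96},"xwc":22}

Derivation:
After op 1 (add /vcd/1 3): {"ghp":{"c":97,"rii":22},"jb":[24,15,2],"s":{"gg":24,"xt":95,"z":96},"vcd":[10,3,78,24,96]}
After op 2 (replace /vcd/0 18): {"ghp":{"c":97,"rii":22},"jb":[24,15,2],"s":{"gg":24,"xt":95,"z":96},"vcd":[18,3,78,24,96]}
After op 3 (add /s/ya 86): {"ghp":{"c":97,"rii":22},"jb":[24,15,2],"s":{"gg":24,"xt":95,"ya":86,"z":96},"vcd":[18,3,78,24,96]}
After op 4 (add /vcd/3 85): {"ghp":{"c":97,"rii":22},"jb":[24,15,2],"s":{"gg":24,"xt":95,"ya":86,"z":96},"vcd":[18,3,78,85,24,96]}
After op 5 (add /xwc 22): {"ghp":{"c":97,"rii":22},"jb":[24,15,2],"s":{"gg":24,"xt":95,"ya":86,"z":96},"vcd":[18,3,78,85,24,96],"xwc":22}
After op 6 (add /s/ya 7): {"ghp":{"c":97,"rii":22},"jb":[24,15,2],"s":{"gg":24,"xt":95,"ya":7,"z":96},"vcd":[18,3,78,85,24,96],"xwc":22}
After op 7 (remove /vcd): {"ghp":{"c":97,"rii":22},"jb":[24,15,2],"s":{"gg":24,"xt":95,"ya":7,"z":96},"xwc":22}
After op 8 (remove /ghp/rii): {"ghp":{"c":97},"jb":[24,15,2],"s":{"gg":24,"xt":95,"ya":7,"z":96},"xwc":22}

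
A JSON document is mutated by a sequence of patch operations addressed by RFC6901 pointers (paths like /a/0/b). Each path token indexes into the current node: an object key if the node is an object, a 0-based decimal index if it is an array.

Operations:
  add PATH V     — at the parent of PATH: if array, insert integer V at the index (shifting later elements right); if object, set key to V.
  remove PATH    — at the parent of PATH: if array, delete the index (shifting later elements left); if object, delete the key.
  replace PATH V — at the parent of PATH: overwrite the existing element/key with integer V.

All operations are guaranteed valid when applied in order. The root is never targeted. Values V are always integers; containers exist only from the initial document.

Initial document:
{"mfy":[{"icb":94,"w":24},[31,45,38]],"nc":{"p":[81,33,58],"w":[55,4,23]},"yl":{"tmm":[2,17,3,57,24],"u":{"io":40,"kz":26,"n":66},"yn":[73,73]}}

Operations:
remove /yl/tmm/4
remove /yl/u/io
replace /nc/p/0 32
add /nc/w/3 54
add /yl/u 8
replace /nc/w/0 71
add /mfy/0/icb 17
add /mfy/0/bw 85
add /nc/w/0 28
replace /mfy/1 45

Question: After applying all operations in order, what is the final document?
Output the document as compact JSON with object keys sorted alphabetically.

After op 1 (remove /yl/tmm/4): {"mfy":[{"icb":94,"w":24},[31,45,38]],"nc":{"p":[81,33,58],"w":[55,4,23]},"yl":{"tmm":[2,17,3,57],"u":{"io":40,"kz":26,"n":66},"yn":[73,73]}}
After op 2 (remove /yl/u/io): {"mfy":[{"icb":94,"w":24},[31,45,38]],"nc":{"p":[81,33,58],"w":[55,4,23]},"yl":{"tmm":[2,17,3,57],"u":{"kz":26,"n":66},"yn":[73,73]}}
After op 3 (replace /nc/p/0 32): {"mfy":[{"icb":94,"w":24},[31,45,38]],"nc":{"p":[32,33,58],"w":[55,4,23]},"yl":{"tmm":[2,17,3,57],"u":{"kz":26,"n":66},"yn":[73,73]}}
After op 4 (add /nc/w/3 54): {"mfy":[{"icb":94,"w":24},[31,45,38]],"nc":{"p":[32,33,58],"w":[55,4,23,54]},"yl":{"tmm":[2,17,3,57],"u":{"kz":26,"n":66},"yn":[73,73]}}
After op 5 (add /yl/u 8): {"mfy":[{"icb":94,"w":24},[31,45,38]],"nc":{"p":[32,33,58],"w":[55,4,23,54]},"yl":{"tmm":[2,17,3,57],"u":8,"yn":[73,73]}}
After op 6 (replace /nc/w/0 71): {"mfy":[{"icb":94,"w":24},[31,45,38]],"nc":{"p":[32,33,58],"w":[71,4,23,54]},"yl":{"tmm":[2,17,3,57],"u":8,"yn":[73,73]}}
After op 7 (add /mfy/0/icb 17): {"mfy":[{"icb":17,"w":24},[31,45,38]],"nc":{"p":[32,33,58],"w":[71,4,23,54]},"yl":{"tmm":[2,17,3,57],"u":8,"yn":[73,73]}}
After op 8 (add /mfy/0/bw 85): {"mfy":[{"bw":85,"icb":17,"w":24},[31,45,38]],"nc":{"p":[32,33,58],"w":[71,4,23,54]},"yl":{"tmm":[2,17,3,57],"u":8,"yn":[73,73]}}
After op 9 (add /nc/w/0 28): {"mfy":[{"bw":85,"icb":17,"w":24},[31,45,38]],"nc":{"p":[32,33,58],"w":[28,71,4,23,54]},"yl":{"tmm":[2,17,3,57],"u":8,"yn":[73,73]}}
After op 10 (replace /mfy/1 45): {"mfy":[{"bw":85,"icb":17,"w":24},45],"nc":{"p":[32,33,58],"w":[28,71,4,23,54]},"yl":{"tmm":[2,17,3,57],"u":8,"yn":[73,73]}}

Answer: {"mfy":[{"bw":85,"icb":17,"w":24},45],"nc":{"p":[32,33,58],"w":[28,71,4,23,54]},"yl":{"tmm":[2,17,3,57],"u":8,"yn":[73,73]}}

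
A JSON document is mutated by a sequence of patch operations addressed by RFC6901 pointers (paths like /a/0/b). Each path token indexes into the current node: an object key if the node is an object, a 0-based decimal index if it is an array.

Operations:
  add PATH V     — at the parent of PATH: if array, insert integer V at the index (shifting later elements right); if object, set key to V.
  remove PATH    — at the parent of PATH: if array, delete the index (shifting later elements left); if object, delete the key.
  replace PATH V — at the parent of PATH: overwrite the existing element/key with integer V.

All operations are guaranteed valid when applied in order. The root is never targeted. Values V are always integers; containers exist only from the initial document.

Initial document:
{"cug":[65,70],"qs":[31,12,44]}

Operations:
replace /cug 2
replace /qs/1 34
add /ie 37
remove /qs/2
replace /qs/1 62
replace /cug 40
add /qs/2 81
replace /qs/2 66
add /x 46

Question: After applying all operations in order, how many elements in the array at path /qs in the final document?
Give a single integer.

Answer: 3

Derivation:
After op 1 (replace /cug 2): {"cug":2,"qs":[31,12,44]}
After op 2 (replace /qs/1 34): {"cug":2,"qs":[31,34,44]}
After op 3 (add /ie 37): {"cug":2,"ie":37,"qs":[31,34,44]}
After op 4 (remove /qs/2): {"cug":2,"ie":37,"qs":[31,34]}
After op 5 (replace /qs/1 62): {"cug":2,"ie":37,"qs":[31,62]}
After op 6 (replace /cug 40): {"cug":40,"ie":37,"qs":[31,62]}
After op 7 (add /qs/2 81): {"cug":40,"ie":37,"qs":[31,62,81]}
After op 8 (replace /qs/2 66): {"cug":40,"ie":37,"qs":[31,62,66]}
After op 9 (add /x 46): {"cug":40,"ie":37,"qs":[31,62,66],"x":46}
Size at path /qs: 3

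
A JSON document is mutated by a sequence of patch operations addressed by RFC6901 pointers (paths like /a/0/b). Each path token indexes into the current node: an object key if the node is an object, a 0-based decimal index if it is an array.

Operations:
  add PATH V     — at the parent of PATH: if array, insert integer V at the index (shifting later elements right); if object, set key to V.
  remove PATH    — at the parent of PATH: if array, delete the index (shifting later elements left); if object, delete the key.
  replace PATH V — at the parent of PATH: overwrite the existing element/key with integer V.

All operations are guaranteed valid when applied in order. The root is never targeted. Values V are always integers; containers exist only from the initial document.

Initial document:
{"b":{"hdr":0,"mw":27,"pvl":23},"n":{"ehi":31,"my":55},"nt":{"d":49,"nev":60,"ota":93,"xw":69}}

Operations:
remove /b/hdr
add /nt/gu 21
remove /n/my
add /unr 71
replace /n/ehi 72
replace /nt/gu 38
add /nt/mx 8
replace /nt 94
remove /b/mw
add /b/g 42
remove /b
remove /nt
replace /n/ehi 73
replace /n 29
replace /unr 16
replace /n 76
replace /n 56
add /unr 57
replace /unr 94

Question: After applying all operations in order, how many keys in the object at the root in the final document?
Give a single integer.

After op 1 (remove /b/hdr): {"b":{"mw":27,"pvl":23},"n":{"ehi":31,"my":55},"nt":{"d":49,"nev":60,"ota":93,"xw":69}}
After op 2 (add /nt/gu 21): {"b":{"mw":27,"pvl":23},"n":{"ehi":31,"my":55},"nt":{"d":49,"gu":21,"nev":60,"ota":93,"xw":69}}
After op 3 (remove /n/my): {"b":{"mw":27,"pvl":23},"n":{"ehi":31},"nt":{"d":49,"gu":21,"nev":60,"ota":93,"xw":69}}
After op 4 (add /unr 71): {"b":{"mw":27,"pvl":23},"n":{"ehi":31},"nt":{"d":49,"gu":21,"nev":60,"ota":93,"xw":69},"unr":71}
After op 5 (replace /n/ehi 72): {"b":{"mw":27,"pvl":23},"n":{"ehi":72},"nt":{"d":49,"gu":21,"nev":60,"ota":93,"xw":69},"unr":71}
After op 6 (replace /nt/gu 38): {"b":{"mw":27,"pvl":23},"n":{"ehi":72},"nt":{"d":49,"gu":38,"nev":60,"ota":93,"xw":69},"unr":71}
After op 7 (add /nt/mx 8): {"b":{"mw":27,"pvl":23},"n":{"ehi":72},"nt":{"d":49,"gu":38,"mx":8,"nev":60,"ota":93,"xw":69},"unr":71}
After op 8 (replace /nt 94): {"b":{"mw":27,"pvl":23},"n":{"ehi":72},"nt":94,"unr":71}
After op 9 (remove /b/mw): {"b":{"pvl":23},"n":{"ehi":72},"nt":94,"unr":71}
After op 10 (add /b/g 42): {"b":{"g":42,"pvl":23},"n":{"ehi":72},"nt":94,"unr":71}
After op 11 (remove /b): {"n":{"ehi":72},"nt":94,"unr":71}
After op 12 (remove /nt): {"n":{"ehi":72},"unr":71}
After op 13 (replace /n/ehi 73): {"n":{"ehi":73},"unr":71}
After op 14 (replace /n 29): {"n":29,"unr":71}
After op 15 (replace /unr 16): {"n":29,"unr":16}
After op 16 (replace /n 76): {"n":76,"unr":16}
After op 17 (replace /n 56): {"n":56,"unr":16}
After op 18 (add /unr 57): {"n":56,"unr":57}
After op 19 (replace /unr 94): {"n":56,"unr":94}
Size at the root: 2

Answer: 2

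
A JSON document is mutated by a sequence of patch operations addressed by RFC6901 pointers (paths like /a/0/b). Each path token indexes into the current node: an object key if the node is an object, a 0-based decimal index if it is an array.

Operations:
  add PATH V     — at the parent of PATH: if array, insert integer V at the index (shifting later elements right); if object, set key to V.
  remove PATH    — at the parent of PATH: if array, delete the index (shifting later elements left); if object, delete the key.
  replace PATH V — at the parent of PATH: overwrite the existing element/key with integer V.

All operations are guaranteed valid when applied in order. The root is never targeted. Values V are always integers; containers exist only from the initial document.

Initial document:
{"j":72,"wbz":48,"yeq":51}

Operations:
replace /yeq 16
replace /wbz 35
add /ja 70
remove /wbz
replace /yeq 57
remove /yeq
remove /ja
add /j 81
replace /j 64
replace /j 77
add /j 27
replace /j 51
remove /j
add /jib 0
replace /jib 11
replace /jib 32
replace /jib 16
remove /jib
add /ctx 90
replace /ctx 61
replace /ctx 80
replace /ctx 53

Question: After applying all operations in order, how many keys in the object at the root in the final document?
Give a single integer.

Answer: 1

Derivation:
After op 1 (replace /yeq 16): {"j":72,"wbz":48,"yeq":16}
After op 2 (replace /wbz 35): {"j":72,"wbz":35,"yeq":16}
After op 3 (add /ja 70): {"j":72,"ja":70,"wbz":35,"yeq":16}
After op 4 (remove /wbz): {"j":72,"ja":70,"yeq":16}
After op 5 (replace /yeq 57): {"j":72,"ja":70,"yeq":57}
After op 6 (remove /yeq): {"j":72,"ja":70}
After op 7 (remove /ja): {"j":72}
After op 8 (add /j 81): {"j":81}
After op 9 (replace /j 64): {"j":64}
After op 10 (replace /j 77): {"j":77}
After op 11 (add /j 27): {"j":27}
After op 12 (replace /j 51): {"j":51}
After op 13 (remove /j): {}
After op 14 (add /jib 0): {"jib":0}
After op 15 (replace /jib 11): {"jib":11}
After op 16 (replace /jib 32): {"jib":32}
After op 17 (replace /jib 16): {"jib":16}
After op 18 (remove /jib): {}
After op 19 (add /ctx 90): {"ctx":90}
After op 20 (replace /ctx 61): {"ctx":61}
After op 21 (replace /ctx 80): {"ctx":80}
After op 22 (replace /ctx 53): {"ctx":53}
Size at the root: 1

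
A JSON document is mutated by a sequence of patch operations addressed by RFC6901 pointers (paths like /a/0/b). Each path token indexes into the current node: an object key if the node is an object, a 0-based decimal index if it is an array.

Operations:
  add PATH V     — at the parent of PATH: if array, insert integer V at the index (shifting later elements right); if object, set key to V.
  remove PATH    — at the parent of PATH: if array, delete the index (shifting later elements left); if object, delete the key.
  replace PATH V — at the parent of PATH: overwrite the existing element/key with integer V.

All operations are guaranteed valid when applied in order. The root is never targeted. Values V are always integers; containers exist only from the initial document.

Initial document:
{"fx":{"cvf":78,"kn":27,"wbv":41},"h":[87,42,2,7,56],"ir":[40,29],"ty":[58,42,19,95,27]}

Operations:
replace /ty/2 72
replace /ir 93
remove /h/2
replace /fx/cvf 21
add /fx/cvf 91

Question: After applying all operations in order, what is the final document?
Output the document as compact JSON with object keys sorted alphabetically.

Answer: {"fx":{"cvf":91,"kn":27,"wbv":41},"h":[87,42,7,56],"ir":93,"ty":[58,42,72,95,27]}

Derivation:
After op 1 (replace /ty/2 72): {"fx":{"cvf":78,"kn":27,"wbv":41},"h":[87,42,2,7,56],"ir":[40,29],"ty":[58,42,72,95,27]}
After op 2 (replace /ir 93): {"fx":{"cvf":78,"kn":27,"wbv":41},"h":[87,42,2,7,56],"ir":93,"ty":[58,42,72,95,27]}
After op 3 (remove /h/2): {"fx":{"cvf":78,"kn":27,"wbv":41},"h":[87,42,7,56],"ir":93,"ty":[58,42,72,95,27]}
After op 4 (replace /fx/cvf 21): {"fx":{"cvf":21,"kn":27,"wbv":41},"h":[87,42,7,56],"ir":93,"ty":[58,42,72,95,27]}
After op 5 (add /fx/cvf 91): {"fx":{"cvf":91,"kn":27,"wbv":41},"h":[87,42,7,56],"ir":93,"ty":[58,42,72,95,27]}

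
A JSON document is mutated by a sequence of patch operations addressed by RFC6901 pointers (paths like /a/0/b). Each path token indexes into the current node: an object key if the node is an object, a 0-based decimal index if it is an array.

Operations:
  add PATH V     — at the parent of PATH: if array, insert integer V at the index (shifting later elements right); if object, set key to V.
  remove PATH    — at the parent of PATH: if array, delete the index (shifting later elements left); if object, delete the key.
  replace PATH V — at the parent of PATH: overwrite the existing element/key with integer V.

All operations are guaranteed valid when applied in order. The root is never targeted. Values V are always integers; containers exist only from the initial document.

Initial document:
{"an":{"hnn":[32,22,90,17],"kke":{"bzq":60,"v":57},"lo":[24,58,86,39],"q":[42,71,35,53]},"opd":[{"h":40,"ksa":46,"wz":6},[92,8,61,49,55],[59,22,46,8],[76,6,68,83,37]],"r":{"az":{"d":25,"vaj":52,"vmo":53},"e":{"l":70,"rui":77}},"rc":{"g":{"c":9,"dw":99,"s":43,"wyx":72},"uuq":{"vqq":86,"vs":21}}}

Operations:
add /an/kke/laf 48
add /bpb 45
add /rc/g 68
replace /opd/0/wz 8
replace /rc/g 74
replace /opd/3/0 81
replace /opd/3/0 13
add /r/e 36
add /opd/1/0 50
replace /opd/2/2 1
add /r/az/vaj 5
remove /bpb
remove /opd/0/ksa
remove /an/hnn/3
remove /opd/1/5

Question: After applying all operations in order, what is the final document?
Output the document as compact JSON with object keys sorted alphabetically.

Answer: {"an":{"hnn":[32,22,90],"kke":{"bzq":60,"laf":48,"v":57},"lo":[24,58,86,39],"q":[42,71,35,53]},"opd":[{"h":40,"wz":8},[50,92,8,61,49],[59,22,1,8],[13,6,68,83,37]],"r":{"az":{"d":25,"vaj":5,"vmo":53},"e":36},"rc":{"g":74,"uuq":{"vqq":86,"vs":21}}}

Derivation:
After op 1 (add /an/kke/laf 48): {"an":{"hnn":[32,22,90,17],"kke":{"bzq":60,"laf":48,"v":57},"lo":[24,58,86,39],"q":[42,71,35,53]},"opd":[{"h":40,"ksa":46,"wz":6},[92,8,61,49,55],[59,22,46,8],[76,6,68,83,37]],"r":{"az":{"d":25,"vaj":52,"vmo":53},"e":{"l":70,"rui":77}},"rc":{"g":{"c":9,"dw":99,"s":43,"wyx":72},"uuq":{"vqq":86,"vs":21}}}
After op 2 (add /bpb 45): {"an":{"hnn":[32,22,90,17],"kke":{"bzq":60,"laf":48,"v":57},"lo":[24,58,86,39],"q":[42,71,35,53]},"bpb":45,"opd":[{"h":40,"ksa":46,"wz":6},[92,8,61,49,55],[59,22,46,8],[76,6,68,83,37]],"r":{"az":{"d":25,"vaj":52,"vmo":53},"e":{"l":70,"rui":77}},"rc":{"g":{"c":9,"dw":99,"s":43,"wyx":72},"uuq":{"vqq":86,"vs":21}}}
After op 3 (add /rc/g 68): {"an":{"hnn":[32,22,90,17],"kke":{"bzq":60,"laf":48,"v":57},"lo":[24,58,86,39],"q":[42,71,35,53]},"bpb":45,"opd":[{"h":40,"ksa":46,"wz":6},[92,8,61,49,55],[59,22,46,8],[76,6,68,83,37]],"r":{"az":{"d":25,"vaj":52,"vmo":53},"e":{"l":70,"rui":77}},"rc":{"g":68,"uuq":{"vqq":86,"vs":21}}}
After op 4 (replace /opd/0/wz 8): {"an":{"hnn":[32,22,90,17],"kke":{"bzq":60,"laf":48,"v":57},"lo":[24,58,86,39],"q":[42,71,35,53]},"bpb":45,"opd":[{"h":40,"ksa":46,"wz":8},[92,8,61,49,55],[59,22,46,8],[76,6,68,83,37]],"r":{"az":{"d":25,"vaj":52,"vmo":53},"e":{"l":70,"rui":77}},"rc":{"g":68,"uuq":{"vqq":86,"vs":21}}}
After op 5 (replace /rc/g 74): {"an":{"hnn":[32,22,90,17],"kke":{"bzq":60,"laf":48,"v":57},"lo":[24,58,86,39],"q":[42,71,35,53]},"bpb":45,"opd":[{"h":40,"ksa":46,"wz":8},[92,8,61,49,55],[59,22,46,8],[76,6,68,83,37]],"r":{"az":{"d":25,"vaj":52,"vmo":53},"e":{"l":70,"rui":77}},"rc":{"g":74,"uuq":{"vqq":86,"vs":21}}}
After op 6 (replace /opd/3/0 81): {"an":{"hnn":[32,22,90,17],"kke":{"bzq":60,"laf":48,"v":57},"lo":[24,58,86,39],"q":[42,71,35,53]},"bpb":45,"opd":[{"h":40,"ksa":46,"wz":8},[92,8,61,49,55],[59,22,46,8],[81,6,68,83,37]],"r":{"az":{"d":25,"vaj":52,"vmo":53},"e":{"l":70,"rui":77}},"rc":{"g":74,"uuq":{"vqq":86,"vs":21}}}
After op 7 (replace /opd/3/0 13): {"an":{"hnn":[32,22,90,17],"kke":{"bzq":60,"laf":48,"v":57},"lo":[24,58,86,39],"q":[42,71,35,53]},"bpb":45,"opd":[{"h":40,"ksa":46,"wz":8},[92,8,61,49,55],[59,22,46,8],[13,6,68,83,37]],"r":{"az":{"d":25,"vaj":52,"vmo":53},"e":{"l":70,"rui":77}},"rc":{"g":74,"uuq":{"vqq":86,"vs":21}}}
After op 8 (add /r/e 36): {"an":{"hnn":[32,22,90,17],"kke":{"bzq":60,"laf":48,"v":57},"lo":[24,58,86,39],"q":[42,71,35,53]},"bpb":45,"opd":[{"h":40,"ksa":46,"wz":8},[92,8,61,49,55],[59,22,46,8],[13,6,68,83,37]],"r":{"az":{"d":25,"vaj":52,"vmo":53},"e":36},"rc":{"g":74,"uuq":{"vqq":86,"vs":21}}}
After op 9 (add /opd/1/0 50): {"an":{"hnn":[32,22,90,17],"kke":{"bzq":60,"laf":48,"v":57},"lo":[24,58,86,39],"q":[42,71,35,53]},"bpb":45,"opd":[{"h":40,"ksa":46,"wz":8},[50,92,8,61,49,55],[59,22,46,8],[13,6,68,83,37]],"r":{"az":{"d":25,"vaj":52,"vmo":53},"e":36},"rc":{"g":74,"uuq":{"vqq":86,"vs":21}}}
After op 10 (replace /opd/2/2 1): {"an":{"hnn":[32,22,90,17],"kke":{"bzq":60,"laf":48,"v":57},"lo":[24,58,86,39],"q":[42,71,35,53]},"bpb":45,"opd":[{"h":40,"ksa":46,"wz":8},[50,92,8,61,49,55],[59,22,1,8],[13,6,68,83,37]],"r":{"az":{"d":25,"vaj":52,"vmo":53},"e":36},"rc":{"g":74,"uuq":{"vqq":86,"vs":21}}}
After op 11 (add /r/az/vaj 5): {"an":{"hnn":[32,22,90,17],"kke":{"bzq":60,"laf":48,"v":57},"lo":[24,58,86,39],"q":[42,71,35,53]},"bpb":45,"opd":[{"h":40,"ksa":46,"wz":8},[50,92,8,61,49,55],[59,22,1,8],[13,6,68,83,37]],"r":{"az":{"d":25,"vaj":5,"vmo":53},"e":36},"rc":{"g":74,"uuq":{"vqq":86,"vs":21}}}
After op 12 (remove /bpb): {"an":{"hnn":[32,22,90,17],"kke":{"bzq":60,"laf":48,"v":57},"lo":[24,58,86,39],"q":[42,71,35,53]},"opd":[{"h":40,"ksa":46,"wz":8},[50,92,8,61,49,55],[59,22,1,8],[13,6,68,83,37]],"r":{"az":{"d":25,"vaj":5,"vmo":53},"e":36},"rc":{"g":74,"uuq":{"vqq":86,"vs":21}}}
After op 13 (remove /opd/0/ksa): {"an":{"hnn":[32,22,90,17],"kke":{"bzq":60,"laf":48,"v":57},"lo":[24,58,86,39],"q":[42,71,35,53]},"opd":[{"h":40,"wz":8},[50,92,8,61,49,55],[59,22,1,8],[13,6,68,83,37]],"r":{"az":{"d":25,"vaj":5,"vmo":53},"e":36},"rc":{"g":74,"uuq":{"vqq":86,"vs":21}}}
After op 14 (remove /an/hnn/3): {"an":{"hnn":[32,22,90],"kke":{"bzq":60,"laf":48,"v":57},"lo":[24,58,86,39],"q":[42,71,35,53]},"opd":[{"h":40,"wz":8},[50,92,8,61,49,55],[59,22,1,8],[13,6,68,83,37]],"r":{"az":{"d":25,"vaj":5,"vmo":53},"e":36},"rc":{"g":74,"uuq":{"vqq":86,"vs":21}}}
After op 15 (remove /opd/1/5): {"an":{"hnn":[32,22,90],"kke":{"bzq":60,"laf":48,"v":57},"lo":[24,58,86,39],"q":[42,71,35,53]},"opd":[{"h":40,"wz":8},[50,92,8,61,49],[59,22,1,8],[13,6,68,83,37]],"r":{"az":{"d":25,"vaj":5,"vmo":53},"e":36},"rc":{"g":74,"uuq":{"vqq":86,"vs":21}}}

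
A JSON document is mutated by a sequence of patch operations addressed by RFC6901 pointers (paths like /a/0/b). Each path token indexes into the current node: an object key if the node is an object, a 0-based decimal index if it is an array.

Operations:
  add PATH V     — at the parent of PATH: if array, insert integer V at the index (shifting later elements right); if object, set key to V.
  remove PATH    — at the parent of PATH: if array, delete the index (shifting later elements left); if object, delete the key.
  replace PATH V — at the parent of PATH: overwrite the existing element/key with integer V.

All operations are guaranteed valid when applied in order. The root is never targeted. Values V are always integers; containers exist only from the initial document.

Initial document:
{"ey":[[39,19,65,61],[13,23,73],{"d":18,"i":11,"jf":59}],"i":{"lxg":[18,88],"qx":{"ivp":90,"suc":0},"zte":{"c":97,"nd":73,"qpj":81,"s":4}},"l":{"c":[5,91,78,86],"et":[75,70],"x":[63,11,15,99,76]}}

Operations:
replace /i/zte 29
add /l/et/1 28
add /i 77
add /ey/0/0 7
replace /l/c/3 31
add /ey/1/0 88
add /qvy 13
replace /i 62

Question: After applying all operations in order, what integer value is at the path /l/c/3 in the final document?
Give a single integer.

Answer: 31

Derivation:
After op 1 (replace /i/zte 29): {"ey":[[39,19,65,61],[13,23,73],{"d":18,"i":11,"jf":59}],"i":{"lxg":[18,88],"qx":{"ivp":90,"suc":0},"zte":29},"l":{"c":[5,91,78,86],"et":[75,70],"x":[63,11,15,99,76]}}
After op 2 (add /l/et/1 28): {"ey":[[39,19,65,61],[13,23,73],{"d":18,"i":11,"jf":59}],"i":{"lxg":[18,88],"qx":{"ivp":90,"suc":0},"zte":29},"l":{"c":[5,91,78,86],"et":[75,28,70],"x":[63,11,15,99,76]}}
After op 3 (add /i 77): {"ey":[[39,19,65,61],[13,23,73],{"d":18,"i":11,"jf":59}],"i":77,"l":{"c":[5,91,78,86],"et":[75,28,70],"x":[63,11,15,99,76]}}
After op 4 (add /ey/0/0 7): {"ey":[[7,39,19,65,61],[13,23,73],{"d":18,"i":11,"jf":59}],"i":77,"l":{"c":[5,91,78,86],"et":[75,28,70],"x":[63,11,15,99,76]}}
After op 5 (replace /l/c/3 31): {"ey":[[7,39,19,65,61],[13,23,73],{"d":18,"i":11,"jf":59}],"i":77,"l":{"c":[5,91,78,31],"et":[75,28,70],"x":[63,11,15,99,76]}}
After op 6 (add /ey/1/0 88): {"ey":[[7,39,19,65,61],[88,13,23,73],{"d":18,"i":11,"jf":59}],"i":77,"l":{"c":[5,91,78,31],"et":[75,28,70],"x":[63,11,15,99,76]}}
After op 7 (add /qvy 13): {"ey":[[7,39,19,65,61],[88,13,23,73],{"d":18,"i":11,"jf":59}],"i":77,"l":{"c":[5,91,78,31],"et":[75,28,70],"x":[63,11,15,99,76]},"qvy":13}
After op 8 (replace /i 62): {"ey":[[7,39,19,65,61],[88,13,23,73],{"d":18,"i":11,"jf":59}],"i":62,"l":{"c":[5,91,78,31],"et":[75,28,70],"x":[63,11,15,99,76]},"qvy":13}
Value at /l/c/3: 31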